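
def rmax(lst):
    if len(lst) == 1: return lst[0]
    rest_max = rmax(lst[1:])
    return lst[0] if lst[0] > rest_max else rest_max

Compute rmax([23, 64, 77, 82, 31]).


rmax([23, 64, 77, 82, 31]): compare 23 with rmax([64, 77, 82, 31])
rmax([64, 77, 82, 31]): compare 64 with rmax([77, 82, 31])
rmax([77, 82, 31]): compare 77 with rmax([82, 31])
rmax([82, 31]): compare 82 with rmax([31])
rmax([31]) = 31  (base case)
Compare 82 with 31 -> 82
Compare 77 with 82 -> 82
Compare 64 with 82 -> 82
Compare 23 with 82 -> 82

82


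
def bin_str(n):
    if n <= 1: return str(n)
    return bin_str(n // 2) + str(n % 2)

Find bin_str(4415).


bin_str(4415) = bin_str(2207) + '1'
bin_str(2207) = bin_str(1103) + '1'
bin_str(1103) = bin_str(551) + '1'
bin_str(551) = bin_str(275) + '1'
bin_str(275) = bin_str(137) + '1'
bin_str(137) = bin_str(68) + '1'
bin_str(68) = bin_str(34) + '0'
bin_str(34) = bin_str(17) + '0'
bin_str(17) = bin_str(8) + '1'
bin_str(8) = bin_str(4) + '0'
bin_str(4) = bin_str(2) + '0'
bin_str(2) = bin_str(1) + '0'
bin_str(1) = '1'  (base case)
Concatenating: '1' + '0' + '0' + '0' + '1' + '0' + '0' + '1' + '1' + '1' + '1' + '1' + '1' = '1000100111111'

1000100111111


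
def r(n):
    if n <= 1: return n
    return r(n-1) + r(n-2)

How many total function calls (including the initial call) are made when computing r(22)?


Let C(n) = total calls for r(n)
C(0) = 1, C(1) = 1
C(2) = 1 + C(1) + C(0) = 1 + 1 + 1 = 3
C(3) = 1 + C(2) + C(1) = 1 + 3 + 1 = 5
C(4) = 1 + C(3) + C(2) = 1 + 5 + 3 = 9
C(5) = 1 + C(4) + C(3) = 1 + 9 + 5 = 15
C(6) = 1 + C(5) + C(4) = 1 + 15 + 9 = 25
C(7) = 1 + C(6) + C(5) = 1 + 25 + 15 = 41
C(8) = 1 + C(7) + C(6) = 1 + 41 + 25 = 67
C(9) = 1 + C(8) + C(7) = 1 + 67 + 41 = 109
C(10) = 1 + C(9) + C(8) = 1 + 109 + 67 = 177
C(11) = 1 + C(10) + C(9) = 1 + 177 + 109 = 287
C(12) = 1 + C(11) + C(10) = 1 + 287 + 177 = 465
C(13) = 1 + C(12) + C(11) = 1 + 465 + 287 = 753
C(14) = 1 + C(13) + C(12) = 1 + 753 + 465 = 1219
C(15) = 1 + C(14) + C(13) = 1 + 1219 + 753 = 1973
C(16) = 1 + C(15) + C(14) = 1 + 1973 + 1219 = 3193
C(17) = 1 + C(16) + C(15) = 1 + 3193 + 1973 = 5167
C(18) = 1 + C(17) + C(16) = 1 + 5167 + 3193 = 8361
C(19) = 1 + C(18) + C(17) = 1 + 8361 + 5167 = 13529
C(20) = 1 + C(19) + C(18) = 1 + 13529 + 8361 = 21891
C(21) = 1 + C(20) + C(19) = 1 + 21891 + 13529 = 35421
C(22) = 1 + C(21) + C(20) = 1 + 35421 + 21891 = 57313

57313


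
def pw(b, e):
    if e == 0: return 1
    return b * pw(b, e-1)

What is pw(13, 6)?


pw(13, 6)
= 13 * pw(13, 5)
= 13 * 13 * pw(13, 4)
= 13 * 13 * 13 * pw(13, 3)
= 13 * 13 * 13 * 13 * pw(13, 2)
= 13 * 13 * 13 * 13 * 13 * pw(13, 1)
= 13 * 13 * 13 * 13 * 13 * 13 * pw(13, 0)
= 13 * 13 * 13 * 13 * 13 * 13 * 1
= 4826809

4826809


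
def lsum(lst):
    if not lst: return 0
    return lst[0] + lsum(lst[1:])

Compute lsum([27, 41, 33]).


lsum([27, 41, 33]) = 27 + lsum([41, 33])
lsum([41, 33]) = 41 + lsum([33])
lsum([33]) = 33 + lsum([])
lsum([]) = 0  (base case)
Total: 27 + 41 + 33 + 0 = 101

101


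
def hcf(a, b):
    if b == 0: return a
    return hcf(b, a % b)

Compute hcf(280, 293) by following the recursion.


hcf(280, 293) = hcf(293, 280)
hcf(293, 280) = hcf(280, 13)
hcf(280, 13) = hcf(13, 7)
hcf(13, 7) = hcf(7, 6)
hcf(7, 6) = hcf(6, 1)
hcf(6, 1) = hcf(1, 0)
hcf(1, 0) = 1  (base case)

1


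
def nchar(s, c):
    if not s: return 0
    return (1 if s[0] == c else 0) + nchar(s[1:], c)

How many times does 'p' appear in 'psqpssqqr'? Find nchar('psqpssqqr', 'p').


s[0]='p' == 'p' -> 1
s[0]='s' != 'p' -> 0
s[0]='q' != 'p' -> 0
s[0]='p' == 'p' -> 1
s[0]='s' != 'p' -> 0
s[0]='s' != 'p' -> 0
s[0]='q' != 'p' -> 0
s[0]='q' != 'p' -> 0
s[0]='r' != 'p' -> 0
Sum: 1 + 0 + 0 + 1 + 0 + 0 + 0 + 0 + 0 = 2

2


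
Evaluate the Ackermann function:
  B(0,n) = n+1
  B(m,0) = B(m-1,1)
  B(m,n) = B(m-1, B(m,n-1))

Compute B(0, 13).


B(0, 13) = 14
Result: B(0, 13) = 14

14


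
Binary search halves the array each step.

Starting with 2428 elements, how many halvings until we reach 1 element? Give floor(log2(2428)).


2428 / 2 = 1214
1214 / 2 = 607
607 / 2 = 303
303 / 2 = 151
151 / 2 = 75
75 / 2 = 37
37 / 2 = 18
18 / 2 = 9
9 / 2 = 4
4 / 2 = 2
2 / 2 = 1
Reached 1 after 11 halvings

11


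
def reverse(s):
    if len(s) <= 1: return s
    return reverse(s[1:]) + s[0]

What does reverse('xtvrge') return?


reverse('xtvrge') = reverse('tvrge') + 'x'
reverse('tvrge') = reverse('vrge') + 't'
reverse('vrge') = reverse('rge') + 'v'
reverse('rge') = reverse('ge') + 'r'
reverse('ge') = reverse('e') + 'g'
reverse('e') = 'e'  (base case)
Concatenating: 'e' + 'g' + 'r' + 'v' + 't' + 'x' = 'egrvtx'

egrvtx


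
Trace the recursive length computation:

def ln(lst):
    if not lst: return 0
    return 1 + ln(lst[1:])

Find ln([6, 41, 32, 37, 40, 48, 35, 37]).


ln([6, 41, 32, 37, 40, 48, 35, 37]) = 1 + ln([41, 32, 37, 40, 48, 35, 37])
ln([41, 32, 37, 40, 48, 35, 37]) = 1 + ln([32, 37, 40, 48, 35, 37])
ln([32, 37, 40, 48, 35, 37]) = 1 + ln([37, 40, 48, 35, 37])
ln([37, 40, 48, 35, 37]) = 1 + ln([40, 48, 35, 37])
ln([40, 48, 35, 37]) = 1 + ln([48, 35, 37])
ln([48, 35, 37]) = 1 + ln([35, 37])
ln([35, 37]) = 1 + ln([37])
ln([37]) = 1 + ln([])
ln([]) = 0  (base case)
Unwinding: 1 + 1 + 1 + 1 + 1 + 1 + 1 + 1 + 0 = 8

8


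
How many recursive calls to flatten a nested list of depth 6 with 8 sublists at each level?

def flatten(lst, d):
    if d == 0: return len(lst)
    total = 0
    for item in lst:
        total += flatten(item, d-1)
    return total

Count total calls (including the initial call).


At depth 0 (root): 1 call
At depth 1: each of 1 parents calls flatten on 8 children = 8 calls
At depth 2: each of 8 parents calls flatten on 8 children = 64 calls
At depth 3: each of 64 parents calls flatten on 8 children = 512 calls
At depth 4: each of 512 parents calls flatten on 8 children = 4096 calls
At depth 5: each of 4096 parents calls flatten on 8 children = 32768 calls
At depth 6: each of 32768 parents calls flatten on 8 children = 262144 calls
Total: 1 + 8 + 64 + 512 + 4096 + 32768 + 262144 = 299593

299593


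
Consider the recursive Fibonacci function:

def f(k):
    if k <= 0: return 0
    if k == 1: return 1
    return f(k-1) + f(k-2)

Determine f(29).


Computing f(29) bottom-up:
f(0) = 0
f(1) = 1
f(2) = f(1) + f(0) = 1 + 0 = 1
f(3) = f(2) + f(1) = 1 + 1 = 2
f(4) = f(3) + f(2) = 2 + 1 = 3
f(5) = f(4) + f(3) = 3 + 2 = 5
f(6) = f(5) + f(4) = 5 + 3 = 8
f(7) = f(6) + f(5) = 8 + 5 = 13
f(8) = f(7) + f(6) = 13 + 8 = 21
f(9) = f(8) + f(7) = 21 + 13 = 34
f(10) = f(9) + f(8) = 34 + 21 = 55
f(11) = f(10) + f(9) = 55 + 34 = 89
f(12) = f(11) + f(10) = 89 + 55 = 144
f(13) = f(12) + f(11) = 144 + 89 = 233
f(14) = f(13) + f(12) = 233 + 144 = 377
f(15) = f(14) + f(13) = 377 + 233 = 610
f(16) = f(15) + f(14) = 610 + 377 = 987
f(17) = f(16) + f(15) = 987 + 610 = 1597
f(18) = f(17) + f(16) = 1597 + 987 = 2584
f(19) = f(18) + f(17) = 2584 + 1597 = 4181
f(20) = f(19) + f(18) = 4181 + 2584 = 6765
f(21) = f(20) + f(19) = 6765 + 4181 = 10946
f(22) = f(21) + f(20) = 10946 + 6765 = 17711
f(23) = f(22) + f(21) = 17711 + 10946 = 28657
f(24) = f(23) + f(22) = 28657 + 17711 = 46368
f(25) = f(24) + f(23) = 46368 + 28657 = 75025
f(26) = f(25) + f(24) = 75025 + 46368 = 121393
f(27) = f(26) + f(25) = 121393 + 75025 = 196418
f(28) = f(27) + f(26) = 196418 + 121393 = 317811
f(29) = f(28) + f(27) = 317811 + 196418 = 514229

514229


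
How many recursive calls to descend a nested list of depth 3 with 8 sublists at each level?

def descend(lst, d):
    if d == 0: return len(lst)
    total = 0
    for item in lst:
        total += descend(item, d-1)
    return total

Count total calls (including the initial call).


At depth 0 (root): 1 call
At depth 1: each of 1 parents calls descend on 8 children = 8 calls
At depth 2: each of 8 parents calls descend on 8 children = 64 calls
At depth 3: each of 64 parents calls descend on 8 children = 512 calls
Total: 1 + 8 + 64 + 512 = 585

585


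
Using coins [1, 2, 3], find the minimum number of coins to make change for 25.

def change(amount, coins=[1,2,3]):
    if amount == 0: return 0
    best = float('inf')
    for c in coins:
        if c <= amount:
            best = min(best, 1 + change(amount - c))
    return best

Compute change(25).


Building up with DP:
change(0) = 0
change(1) = min(1+change(0)=1+0=1) = 1
change(2) = min(1+change(1)=1+1=2, 1+change(0)=1+0=1) = 1
change(3) = min(1+change(2)=1+1=2, 1+change(1)=1+1=2, 1+change(0)=1+0=1) = 1
change(4) = min(1+change(3)=1+1=2, 1+change(2)=1+1=2, 1+change(1)=1+1=2) = 2
change(5) = min(1+change(4)=1+2=3, 1+change(3)=1+1=2, 1+change(2)=1+1=2) = 2
change(6) = min(1+change(5)=1+2=3, 1+change(4)=1+2=3, 1+change(3)=1+1=2) = 2
change(7) = min(1+change(6)=1+2=3, 1+change(5)=1+2=3, 1+change(4)=1+2=3) = 3
change(8) = min(1+change(7)=1+3=4, 1+change(6)=1+2=3, 1+change(5)=1+2=3) = 3
change(9) = min(1+change(8)=1+3=4, 1+change(7)=1+3=4, 1+change(6)=1+2=3) = 3
change(10) = min(1+change(9)=1+3=4, 1+change(8)=1+3=4, 1+change(7)=1+3=4) = 4
change(11) = min(1+change(10)=1+4=5, 1+change(9)=1+3=4, 1+change(8)=1+3=4) = 4
change(12) = min(1+change(11)=1+4=5, 1+change(10)=1+4=5, 1+change(9)=1+3=4) = 4
change(13) = min(1+change(12)=1+4=5, 1+change(11)=1+4=5, 1+change(10)=1+4=5) = 5
change(14) = min(1+change(13)=1+5=6, 1+change(12)=1+4=5, 1+change(11)=1+4=5) = 5
change(15) = min(1+change(14)=1+5=6, 1+change(13)=1+5=6, 1+change(12)=1+4=5) = 5
change(16) = min(1+change(15)=1+5=6, 1+change(14)=1+5=6, 1+change(13)=1+5=6) = 6
change(17) = min(1+change(16)=1+6=7, 1+change(15)=1+5=6, 1+change(14)=1+5=6) = 6
change(18) = min(1+change(17)=1+6=7, 1+change(16)=1+6=7, 1+change(15)=1+5=6) = 6
change(19) = min(1+change(18)=1+6=7, 1+change(17)=1+6=7, 1+change(16)=1+6=7) = 7
change(20) = min(1+change(19)=1+7=8, 1+change(18)=1+6=7, 1+change(17)=1+6=7) = 7
change(21) = min(1+change(20)=1+7=8, 1+change(19)=1+7=8, 1+change(18)=1+6=7) = 7
change(22) = min(1+change(21)=1+7=8, 1+change(20)=1+7=8, 1+change(19)=1+7=8) = 8
change(23) = min(1+change(22)=1+8=9, 1+change(21)=1+7=8, 1+change(20)=1+7=8) = 8
change(24) = min(1+change(23)=1+8=9, 1+change(22)=1+8=9, 1+change(21)=1+7=8) = 8
change(25) = min(1+change(24)=1+8=9, 1+change(23)=1+8=9, 1+change(22)=1+8=9) = 9

9


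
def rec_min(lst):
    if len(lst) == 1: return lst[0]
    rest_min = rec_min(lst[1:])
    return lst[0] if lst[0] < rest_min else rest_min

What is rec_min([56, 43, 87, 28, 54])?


rec_min([56, 43, 87, 28, 54]): compare 56 with rec_min([43, 87, 28, 54])
rec_min([43, 87, 28, 54]): compare 43 with rec_min([87, 28, 54])
rec_min([87, 28, 54]): compare 87 with rec_min([28, 54])
rec_min([28, 54]): compare 28 with rec_min([54])
rec_min([54]) = 54  (base case)
Compare 28 with 54 -> 28
Compare 87 with 28 -> 28
Compare 43 with 28 -> 28
Compare 56 with 28 -> 28

28


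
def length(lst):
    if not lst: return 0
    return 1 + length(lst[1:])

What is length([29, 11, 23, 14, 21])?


length([29, 11, 23, 14, 21]) = 1 + length([11, 23, 14, 21])
length([11, 23, 14, 21]) = 1 + length([23, 14, 21])
length([23, 14, 21]) = 1 + length([14, 21])
length([14, 21]) = 1 + length([21])
length([21]) = 1 + length([])
length([]) = 0  (base case)
Unwinding: 1 + 1 + 1 + 1 + 1 + 0 = 5

5


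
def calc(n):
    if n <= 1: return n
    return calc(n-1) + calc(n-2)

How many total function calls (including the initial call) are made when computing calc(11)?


Let C(n) = total calls for calc(n)
C(0) = 1, C(1) = 1
C(2) = 1 + C(1) + C(0) = 1 + 1 + 1 = 3
C(3) = 1 + C(2) + C(1) = 1 + 3 + 1 = 5
C(4) = 1 + C(3) + C(2) = 1 + 5 + 3 = 9
C(5) = 1 + C(4) + C(3) = 1 + 9 + 5 = 15
C(6) = 1 + C(5) + C(4) = 1 + 15 + 9 = 25
C(7) = 1 + C(6) + C(5) = 1 + 25 + 15 = 41
C(8) = 1 + C(7) + C(6) = 1 + 41 + 25 = 67
C(9) = 1 + C(8) + C(7) = 1 + 67 + 41 = 109
C(10) = 1 + C(9) + C(8) = 1 + 109 + 67 = 177
C(11) = 1 + C(10) + C(9) = 1 + 177 + 109 = 287

287


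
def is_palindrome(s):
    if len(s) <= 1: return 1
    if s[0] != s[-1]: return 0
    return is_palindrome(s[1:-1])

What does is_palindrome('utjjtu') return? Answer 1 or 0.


is_palindrome('utjjtu'): s[0]='u' == s[-1]='u' -> check is_palindrome('tjjt')
is_palindrome('tjjt'): s[0]='t' == s[-1]='t' -> check is_palindrome('jj')
is_palindrome('jj'): s[0]='j' == s[-1]='j' -> check is_palindrome('')
is_palindrome(''): len <= 1 -> return 1  (base case)
Result: 1 (palindrome)

1


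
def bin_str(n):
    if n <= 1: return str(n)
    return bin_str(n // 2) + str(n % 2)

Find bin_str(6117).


bin_str(6117) = bin_str(3058) + '1'
bin_str(3058) = bin_str(1529) + '0'
bin_str(1529) = bin_str(764) + '1'
bin_str(764) = bin_str(382) + '0'
bin_str(382) = bin_str(191) + '0'
bin_str(191) = bin_str(95) + '1'
bin_str(95) = bin_str(47) + '1'
bin_str(47) = bin_str(23) + '1'
bin_str(23) = bin_str(11) + '1'
bin_str(11) = bin_str(5) + '1'
bin_str(5) = bin_str(2) + '1'
bin_str(2) = bin_str(1) + '0'
bin_str(1) = '1'  (base case)
Concatenating: '1' + '0' + '1' + '1' + '1' + '1' + '1' + '1' + '0' + '0' + '1' + '0' + '1' = '1011111100101'

1011111100101


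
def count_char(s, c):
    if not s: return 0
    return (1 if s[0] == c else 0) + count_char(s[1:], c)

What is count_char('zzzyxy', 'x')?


s[0]='z' != 'x' -> 0
s[0]='z' != 'x' -> 0
s[0]='z' != 'x' -> 0
s[0]='y' != 'x' -> 0
s[0]='x' == 'x' -> 1
s[0]='y' != 'x' -> 0
Sum: 0 + 0 + 0 + 0 + 1 + 0 = 1

1


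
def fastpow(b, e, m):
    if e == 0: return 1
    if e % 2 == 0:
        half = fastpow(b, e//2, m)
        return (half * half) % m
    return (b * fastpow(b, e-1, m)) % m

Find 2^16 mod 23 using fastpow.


fastpow(2, 16, 23): e is even, compute fastpow(2, 8, 23)
  fastpow(2, 8, 23): e is even, compute fastpow(2, 4, 23)
    fastpow(2, 4, 23): e is even, compute fastpow(2, 2, 23)
      fastpow(2, 2, 23): e is even, compute fastpow(2, 1, 23)
        fastpow(2, 1, 23): e is odd, compute fastpow(2, 0, 23)
          fastpow(2, 0, 23) = 1
        (2 * 1) % 23 = 2
      half=2, (2*2) % 23 = 4
    half=4, (4*4) % 23 = 16
  half=16, (16*16) % 23 = 3
half=3, (3*3) % 23 = 9

9


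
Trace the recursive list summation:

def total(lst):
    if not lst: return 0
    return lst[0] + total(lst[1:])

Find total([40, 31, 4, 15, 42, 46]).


total([40, 31, 4, 15, 42, 46]) = 40 + total([31, 4, 15, 42, 46])
total([31, 4, 15, 42, 46]) = 31 + total([4, 15, 42, 46])
total([4, 15, 42, 46]) = 4 + total([15, 42, 46])
total([15, 42, 46]) = 15 + total([42, 46])
total([42, 46]) = 42 + total([46])
total([46]) = 46 + total([])
total([]) = 0  (base case)
Total: 40 + 31 + 4 + 15 + 42 + 46 + 0 = 178

178


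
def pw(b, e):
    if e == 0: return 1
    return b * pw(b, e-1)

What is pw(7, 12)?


pw(7, 12)
= 7 * pw(7, 11)
= 7 * 7 * pw(7, 10)
= 7 * 7 * 7 * pw(7, 9)
= 7 * 7 * 7 * 7 * pw(7, 8)
= 7 * 7 * 7 * 7 * 7 * pw(7, 7)
= 7 * 7 * 7 * 7 * 7 * 7 * pw(7, 6)
= 7 * 7 * 7 * 7 * 7 * 7 * 7 * pw(7, 5)
= 7 * 7 * 7 * 7 * 7 * 7 * 7 * 7 * pw(7, 4)
= 7 * 7 * 7 * 7 * 7 * 7 * 7 * 7 * 7 * pw(7, 3)
= 7 * 7 * 7 * 7 * 7 * 7 * 7 * 7 * 7 * 7 * pw(7, 2)
= 7 * 7 * 7 * 7 * 7 * 7 * 7 * 7 * 7 * 7 * 7 * pw(7, 1)
= 7 * 7 * 7 * 7 * 7 * 7 * 7 * 7 * 7 * 7 * 7 * 7 * pw(7, 0)
= 7 * 7 * 7 * 7 * 7 * 7 * 7 * 7 * 7 * 7 * 7 * 7 * 1
= 13841287201

13841287201


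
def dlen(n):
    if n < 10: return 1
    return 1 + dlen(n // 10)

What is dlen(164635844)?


dlen(164635844) = 1 + dlen(16463584)
dlen(16463584) = 1 + dlen(1646358)
dlen(1646358) = 1 + dlen(164635)
dlen(164635) = 1 + dlen(16463)
dlen(16463) = 1 + dlen(1646)
dlen(1646) = 1 + dlen(164)
dlen(164) = 1 + dlen(16)
dlen(16) = 1 + dlen(1)
dlen(1) = 1  (base case: 1 < 10)
Unwinding: 1 + 1 + 1 + 1 + 1 + 1 + 1 + 1 + 1 = 9

9


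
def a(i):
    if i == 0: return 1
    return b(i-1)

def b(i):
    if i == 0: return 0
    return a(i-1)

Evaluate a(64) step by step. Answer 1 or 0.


a(64) = b(63)
b(63) = a(62)
a(62) = b(61)
b(61) = a(60)
a(60) = b(59)
b(59) = a(58)
a(58) = b(57)
b(57) = a(56)
a(56) = b(55)
b(55) = a(54)
a(54) = b(53)
b(53) = a(52)
a(52) = b(51)
b(51) = a(50)
a(50) = b(49)
b(49) = a(48)
a(48) = b(47)
b(47) = a(46)
a(46) = b(45)
b(45) = a(44)
a(44) = b(43)
b(43) = a(42)
a(42) = b(41)
b(41) = a(40)
a(40) = b(39)
b(39) = a(38)
a(38) = b(37)
b(37) = a(36)
a(36) = b(35)
b(35) = a(34)
a(34) = b(33)
b(33) = a(32)
a(32) = b(31)
b(31) = a(30)
a(30) = b(29)
b(29) = a(28)
a(28) = b(27)
b(27) = a(26)
a(26) = b(25)
b(25) = a(24)
a(24) = b(23)
b(23) = a(22)
a(22) = b(21)
b(21) = a(20)
a(20) = b(19)
b(19) = a(18)
a(18) = b(17)
b(17) = a(16)
a(16) = b(15)
b(15) = a(14)
a(14) = b(13)
b(13) = a(12)
a(12) = b(11)
b(11) = a(10)
a(10) = b(9)
b(9) = a(8)
a(8) = b(7)
b(7) = a(6)
a(6) = b(5)
b(5) = a(4)
a(4) = b(3)
b(3) = a(2)
a(2) = b(1)
b(1) = a(0)
a(0) = 1  (base case)
Result: 1

1


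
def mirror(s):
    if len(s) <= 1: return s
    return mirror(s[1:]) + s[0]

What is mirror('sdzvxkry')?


mirror('sdzvxkry') = mirror('dzvxkry') + 's'
mirror('dzvxkry') = mirror('zvxkry') + 'd'
mirror('zvxkry') = mirror('vxkry') + 'z'
mirror('vxkry') = mirror('xkry') + 'v'
mirror('xkry') = mirror('kry') + 'x'
mirror('kry') = mirror('ry') + 'k'
mirror('ry') = mirror('y') + 'r'
mirror('y') = 'y'  (base case)
Concatenating: 'y' + 'r' + 'k' + 'x' + 'v' + 'z' + 'd' + 's' = 'yrkxvzds'

yrkxvzds


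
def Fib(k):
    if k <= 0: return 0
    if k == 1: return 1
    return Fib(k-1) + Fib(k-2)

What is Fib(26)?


Computing Fib(26) bottom-up:
Fib(0) = 0
Fib(1) = 1
Fib(2) = Fib(1) + Fib(0) = 1 + 0 = 1
Fib(3) = Fib(2) + Fib(1) = 1 + 1 = 2
Fib(4) = Fib(3) + Fib(2) = 2 + 1 = 3
Fib(5) = Fib(4) + Fib(3) = 3 + 2 = 5
Fib(6) = Fib(5) + Fib(4) = 5 + 3 = 8
Fib(7) = Fib(6) + Fib(5) = 8 + 5 = 13
Fib(8) = Fib(7) + Fib(6) = 13 + 8 = 21
Fib(9) = Fib(8) + Fib(7) = 21 + 13 = 34
Fib(10) = Fib(9) + Fib(8) = 34 + 21 = 55
Fib(11) = Fib(10) + Fib(9) = 55 + 34 = 89
Fib(12) = Fib(11) + Fib(10) = 89 + 55 = 144
Fib(13) = Fib(12) + Fib(11) = 144 + 89 = 233
Fib(14) = Fib(13) + Fib(12) = 233 + 144 = 377
Fib(15) = Fib(14) + Fib(13) = 377 + 233 = 610
Fib(16) = Fib(15) + Fib(14) = 610 + 377 = 987
Fib(17) = Fib(16) + Fib(15) = 987 + 610 = 1597
Fib(18) = Fib(17) + Fib(16) = 1597 + 987 = 2584
Fib(19) = Fib(18) + Fib(17) = 2584 + 1597 = 4181
Fib(20) = Fib(19) + Fib(18) = 4181 + 2584 = 6765
Fib(21) = Fib(20) + Fib(19) = 6765 + 4181 = 10946
Fib(22) = Fib(21) + Fib(20) = 10946 + 6765 = 17711
Fib(23) = Fib(22) + Fib(21) = 17711 + 10946 = 28657
Fib(24) = Fib(23) + Fib(22) = 28657 + 17711 = 46368
Fib(25) = Fib(24) + Fib(23) = 46368 + 28657 = 75025
Fib(26) = Fib(25) + Fib(24) = 75025 + 46368 = 121393

121393


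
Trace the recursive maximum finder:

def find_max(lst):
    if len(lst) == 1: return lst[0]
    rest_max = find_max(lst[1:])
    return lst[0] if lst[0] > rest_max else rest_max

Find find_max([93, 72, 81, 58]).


find_max([93, 72, 81, 58]): compare 93 with find_max([72, 81, 58])
find_max([72, 81, 58]): compare 72 with find_max([81, 58])
find_max([81, 58]): compare 81 with find_max([58])
find_max([58]) = 58  (base case)
Compare 81 with 58 -> 81
Compare 72 with 81 -> 81
Compare 93 with 81 -> 93

93


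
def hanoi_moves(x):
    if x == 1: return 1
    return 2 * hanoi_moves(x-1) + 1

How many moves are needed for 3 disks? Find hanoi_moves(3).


hanoi_moves(3) = 2 * hanoi_moves(2) + 1
hanoi_moves(2) = 2 * hanoi_moves(1) + 1
hanoi_moves(1) = 1  (base case)
hanoi_moves(2) = 2 * 1 + 1 = 3
hanoi_moves(3) = 2 * 3 + 1 = 7

7


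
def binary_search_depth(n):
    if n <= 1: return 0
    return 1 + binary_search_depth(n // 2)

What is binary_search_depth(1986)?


1986 / 2 = 993
993 / 2 = 496
496 / 2 = 248
248 / 2 = 124
124 / 2 = 62
62 / 2 = 31
31 / 2 = 15
15 / 2 = 7
7 / 2 = 3
3 / 2 = 1
Reached 1 after 10 halvings

10


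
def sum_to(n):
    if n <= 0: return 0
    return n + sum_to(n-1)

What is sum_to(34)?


sum_to(34)
= 34 + 33 + 32 + 31 + 30 + 29 + 28 + 27 + 26 + 25 + 24 + 23 + 22 + 21 + 20 + 19 + 18 + 17 + 16 + 15 + 14 + 13 + 12 + 11 + 10 + 9 + 8 + 7 + 6 + 5 + 4 + 3 + 2 + 1 + sum_to(0)
= 34 + 33 + 32 + 31 + 30 + 29 + 28 + 27 + 26 + 25 + 24 + 23 + 22 + 21 + 20 + 19 + 18 + 17 + 16 + 15 + 14 + 13 + 12 + 11 + 10 + 9 + 8 + 7 + 6 + 5 + 4 + 3 + 2 + 1 + 0
= 595

595


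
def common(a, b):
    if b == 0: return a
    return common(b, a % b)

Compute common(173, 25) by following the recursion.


common(173, 25) = common(25, 23)
common(25, 23) = common(23, 2)
common(23, 2) = common(2, 1)
common(2, 1) = common(1, 0)
common(1, 0) = 1  (base case)

1


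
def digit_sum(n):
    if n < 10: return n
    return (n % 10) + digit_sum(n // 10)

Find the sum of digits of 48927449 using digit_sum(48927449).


digit_sum(48927449) = 9 + digit_sum(4892744)
digit_sum(4892744) = 4 + digit_sum(489274)
digit_sum(489274) = 4 + digit_sum(48927)
digit_sum(48927) = 7 + digit_sum(4892)
digit_sum(4892) = 2 + digit_sum(489)
digit_sum(489) = 9 + digit_sum(48)
digit_sum(48) = 8 + digit_sum(4)
digit_sum(4) = 4  (base case)
Total: 9 + 4 + 4 + 7 + 2 + 9 + 8 + 4 = 47

47


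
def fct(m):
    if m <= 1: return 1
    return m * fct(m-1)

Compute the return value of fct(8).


fct(8)
= 8 * fct(7)
= 8 * 7 * fct(6)
= 8 * 7 * 6 * fct(5)
= 8 * 7 * 6 * 5 * fct(4)
= 8 * 7 * 6 * 5 * 4 * fct(3)
= 8 * 7 * 6 * 5 * 4 * 3 * fct(2)
= 8 * 7 * 6 * 5 * 4 * 3 * 2 * fct(1)
= 8 * 7 * 6 * 5 * 4 * 3 * 2 * 1
= 40320

40320


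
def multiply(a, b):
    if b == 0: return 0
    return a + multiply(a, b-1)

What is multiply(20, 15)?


multiply(20, 15) = 20 + multiply(20, 14)
multiply(20, 14) = 20 + multiply(20, 13)
multiply(20, 13) = 20 + multiply(20, 12)
multiply(20, 12) = 20 + multiply(20, 11)
multiply(20, 11) = 20 + multiply(20, 10)
multiply(20, 10) = 20 + multiply(20, 9)
multiply(20, 9) = 20 + multiply(20, 8)
multiply(20, 8) = 20 + multiply(20, 7)
multiply(20, 7) = 20 + multiply(20, 6)
multiply(20, 6) = 20 + multiply(20, 5)
multiply(20, 5) = 20 + multiply(20, 4)
multiply(20, 4) = 20 + multiply(20, 3)
multiply(20, 3) = 20 + multiply(20, 2)
multiply(20, 2) = 20 + multiply(20, 1)
multiply(20, 1) = 20 + multiply(20, 0)
multiply(20, 0) = 0  (base case)
Total: 20 + 20 + 20 + 20 + 20 + 20 + 20 + 20 + 20 + 20 + 20 + 20 + 20 + 20 + 20 + 0 = 300

300


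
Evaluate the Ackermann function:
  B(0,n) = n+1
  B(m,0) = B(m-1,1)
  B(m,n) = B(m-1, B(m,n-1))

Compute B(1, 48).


B(1, 48) = B(0, B(1, 47))
  B(1, 47) = B(0, B(1, 46))
    B(1, 46) = B(0, B(1, 45))
      B(1, 45) = B(0, B(1, 44))
        B(1, 44) = B(0, B(1, 43))
          B(1, 43) = B(0, B(1, 42))
          B(1, 42) = B(0, B(1, 41))
          B(1, 41) = B(0, B(1, 40))
          B(1, 40) = B(0, B(1, 39))
          B(1, 39) = B(0, B(1, 38))
          B(1, 38) = B(0, B(1, 37))
          B(1, 37) = B(0, B(1, 36))
          B(1, 36) = B(0, B(1, 35))
          B(1, 35) = B(0, B(1, 34))
          B(1, 34) = B(0, B(1, 33))
          B(1, 33) = B(0, B(1, 32))
          B(1, 32) = B(0, B(1, 31))
          B(1, 31) = B(0, B(1, 30))
          B(1, 30) = B(0, B(1, 29))
          B(1, 29) = B(0, B(1, 28))
          B(1, 28) = B(0, B(1, 27))
          B(1, 27) = B(0, B(1, 26))
          B(1, 26) = B(0, B(1, 25))
          B(1, 25) = B(0, B(1, 24))
          B(1, 24) = B(0, B(1, 23))
... (trace truncated)
Result: B(1, 48) = 50

50


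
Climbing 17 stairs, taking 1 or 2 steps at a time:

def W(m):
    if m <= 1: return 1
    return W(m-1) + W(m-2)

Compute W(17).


Building up from base cases:
W(0) = 1
W(1) = 1
W(2) = W(1) + W(0) = 1 + 1 = 2
W(3) = W(2) + W(1) = 2 + 1 = 3
W(4) = W(3) + W(2) = 3 + 2 = 5
W(5) = W(4) + W(3) = 5 + 3 = 8
W(6) = W(5) + W(4) = 8 + 5 = 13
W(7) = W(6) + W(5) = 13 + 8 = 21
W(8) = W(7) + W(6) = 21 + 13 = 34
W(9) = W(8) + W(7) = 34 + 21 = 55
W(10) = W(9) + W(8) = 55 + 34 = 89
W(11) = W(10) + W(9) = 89 + 55 = 144
W(12) = W(11) + W(10) = 144 + 89 = 233
W(13) = W(12) + W(11) = 233 + 144 = 377
W(14) = W(13) + W(12) = 377 + 233 = 610
W(15) = W(14) + W(13) = 610 + 377 = 987
W(16) = W(15) + W(14) = 987 + 610 = 1597
W(17) = W(16) + W(15) = 1597 + 987 = 2584

2584


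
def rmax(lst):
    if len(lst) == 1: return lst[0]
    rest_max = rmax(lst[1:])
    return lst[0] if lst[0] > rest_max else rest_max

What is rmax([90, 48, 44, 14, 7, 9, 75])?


rmax([90, 48, 44, 14, 7, 9, 75]): compare 90 with rmax([48, 44, 14, 7, 9, 75])
rmax([48, 44, 14, 7, 9, 75]): compare 48 with rmax([44, 14, 7, 9, 75])
rmax([44, 14, 7, 9, 75]): compare 44 with rmax([14, 7, 9, 75])
rmax([14, 7, 9, 75]): compare 14 with rmax([7, 9, 75])
rmax([7, 9, 75]): compare 7 with rmax([9, 75])
rmax([9, 75]): compare 9 with rmax([75])
rmax([75]) = 75  (base case)
Compare 9 with 75 -> 75
Compare 7 with 75 -> 75
Compare 14 with 75 -> 75
Compare 44 with 75 -> 75
Compare 48 with 75 -> 75
Compare 90 with 75 -> 90

90


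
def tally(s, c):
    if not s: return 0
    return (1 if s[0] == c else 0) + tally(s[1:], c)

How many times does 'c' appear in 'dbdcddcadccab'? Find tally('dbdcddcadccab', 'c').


s[0]='d' != 'c' -> 0
s[0]='b' != 'c' -> 0
s[0]='d' != 'c' -> 0
s[0]='c' == 'c' -> 1
s[0]='d' != 'c' -> 0
s[0]='d' != 'c' -> 0
s[0]='c' == 'c' -> 1
s[0]='a' != 'c' -> 0
s[0]='d' != 'c' -> 0
s[0]='c' == 'c' -> 1
s[0]='c' == 'c' -> 1
s[0]='a' != 'c' -> 0
s[0]='b' != 'c' -> 0
Sum: 0 + 0 + 0 + 1 + 0 + 0 + 1 + 0 + 0 + 1 + 1 + 0 + 0 = 4

4


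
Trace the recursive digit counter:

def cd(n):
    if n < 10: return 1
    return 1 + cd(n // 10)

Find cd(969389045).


cd(969389045) = 1 + cd(96938904)
cd(96938904) = 1 + cd(9693890)
cd(9693890) = 1 + cd(969389)
cd(969389) = 1 + cd(96938)
cd(96938) = 1 + cd(9693)
cd(9693) = 1 + cd(969)
cd(969) = 1 + cd(96)
cd(96) = 1 + cd(9)
cd(9) = 1  (base case: 9 < 10)
Unwinding: 1 + 1 + 1 + 1 + 1 + 1 + 1 + 1 + 1 = 9

9


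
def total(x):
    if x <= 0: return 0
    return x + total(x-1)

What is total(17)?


total(17)
= 17 + 16 + 15 + 14 + 13 + 12 + 11 + 10 + 9 + 8 + 7 + 6 + 5 + 4 + 3 + 2 + 1 + total(0)
= 17 + 16 + 15 + 14 + 13 + 12 + 11 + 10 + 9 + 8 + 7 + 6 + 5 + 4 + 3 + 2 + 1 + 0
= 153

153


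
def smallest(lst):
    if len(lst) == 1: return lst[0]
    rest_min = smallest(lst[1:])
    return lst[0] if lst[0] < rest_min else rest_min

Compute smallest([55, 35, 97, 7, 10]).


smallest([55, 35, 97, 7, 10]): compare 55 with smallest([35, 97, 7, 10])
smallest([35, 97, 7, 10]): compare 35 with smallest([97, 7, 10])
smallest([97, 7, 10]): compare 97 with smallest([7, 10])
smallest([7, 10]): compare 7 with smallest([10])
smallest([10]) = 10  (base case)
Compare 7 with 10 -> 7
Compare 97 with 7 -> 7
Compare 35 with 7 -> 7
Compare 55 with 7 -> 7

7


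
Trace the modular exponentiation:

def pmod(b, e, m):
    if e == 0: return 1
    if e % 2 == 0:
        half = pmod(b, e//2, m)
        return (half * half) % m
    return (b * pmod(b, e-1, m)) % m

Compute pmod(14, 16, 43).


pmod(14, 16, 43): e is even, compute pmod(14, 8, 43)
  pmod(14, 8, 43): e is even, compute pmod(14, 4, 43)
    pmod(14, 4, 43): e is even, compute pmod(14, 2, 43)
      pmod(14, 2, 43): e is even, compute pmod(14, 1, 43)
        pmod(14, 1, 43): e is odd, compute pmod(14, 0, 43)
          pmod(14, 0, 43) = 1
        (14 * 1) % 43 = 14
      half=14, (14*14) % 43 = 24
    half=24, (24*24) % 43 = 17
  half=17, (17*17) % 43 = 31
half=31, (31*31) % 43 = 15

15


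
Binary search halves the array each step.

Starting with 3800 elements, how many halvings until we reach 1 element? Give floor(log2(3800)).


3800 / 2 = 1900
1900 / 2 = 950
950 / 2 = 475
475 / 2 = 237
237 / 2 = 118
118 / 2 = 59
59 / 2 = 29
29 / 2 = 14
14 / 2 = 7
7 / 2 = 3
3 / 2 = 1
Reached 1 after 11 halvings

11


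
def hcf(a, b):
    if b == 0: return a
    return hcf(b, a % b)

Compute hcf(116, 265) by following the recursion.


hcf(116, 265) = hcf(265, 116)
hcf(265, 116) = hcf(116, 33)
hcf(116, 33) = hcf(33, 17)
hcf(33, 17) = hcf(17, 16)
hcf(17, 16) = hcf(16, 1)
hcf(16, 1) = hcf(1, 0)
hcf(1, 0) = 1  (base case)

1


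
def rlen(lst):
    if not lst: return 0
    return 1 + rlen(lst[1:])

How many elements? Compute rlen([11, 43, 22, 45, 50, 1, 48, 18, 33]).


rlen([11, 43, 22, 45, 50, 1, 48, 18, 33]) = 1 + rlen([43, 22, 45, 50, 1, 48, 18, 33])
rlen([43, 22, 45, 50, 1, 48, 18, 33]) = 1 + rlen([22, 45, 50, 1, 48, 18, 33])
rlen([22, 45, 50, 1, 48, 18, 33]) = 1 + rlen([45, 50, 1, 48, 18, 33])
rlen([45, 50, 1, 48, 18, 33]) = 1 + rlen([50, 1, 48, 18, 33])
rlen([50, 1, 48, 18, 33]) = 1 + rlen([1, 48, 18, 33])
rlen([1, 48, 18, 33]) = 1 + rlen([48, 18, 33])
rlen([48, 18, 33]) = 1 + rlen([18, 33])
rlen([18, 33]) = 1 + rlen([33])
rlen([33]) = 1 + rlen([])
rlen([]) = 0  (base case)
Unwinding: 1 + 1 + 1 + 1 + 1 + 1 + 1 + 1 + 1 + 0 = 9

9


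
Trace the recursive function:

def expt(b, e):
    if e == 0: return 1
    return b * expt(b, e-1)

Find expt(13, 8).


expt(13, 8)
= 13 * expt(13, 7)
= 13 * 13 * expt(13, 6)
= 13 * 13 * 13 * expt(13, 5)
= 13 * 13 * 13 * 13 * expt(13, 4)
= 13 * 13 * 13 * 13 * 13 * expt(13, 3)
= 13 * 13 * 13 * 13 * 13 * 13 * expt(13, 2)
= 13 * 13 * 13 * 13 * 13 * 13 * 13 * expt(13, 1)
= 13 * 13 * 13 * 13 * 13 * 13 * 13 * 13 * expt(13, 0)
= 13 * 13 * 13 * 13 * 13 * 13 * 13 * 13 * 1
= 815730721

815730721


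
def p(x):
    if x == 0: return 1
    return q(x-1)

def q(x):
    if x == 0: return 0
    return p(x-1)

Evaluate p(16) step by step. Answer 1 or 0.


p(16) = q(15)
q(15) = p(14)
p(14) = q(13)
q(13) = p(12)
p(12) = q(11)
q(11) = p(10)
p(10) = q(9)
q(9) = p(8)
p(8) = q(7)
q(7) = p(6)
p(6) = q(5)
q(5) = p(4)
p(4) = q(3)
q(3) = p(2)
p(2) = q(1)
q(1) = p(0)
p(0) = 1  (base case)
Result: 1

1


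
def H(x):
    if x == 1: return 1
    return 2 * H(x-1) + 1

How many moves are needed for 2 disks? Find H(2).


H(2) = 2 * H(1) + 1
H(1) = 1  (base case)
H(2) = 2 * 1 + 1 = 3

3


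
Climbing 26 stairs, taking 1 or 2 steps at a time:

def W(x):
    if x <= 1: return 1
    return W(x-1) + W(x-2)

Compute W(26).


Building up from base cases:
W(0) = 1
W(1) = 1
W(2) = W(1) + W(0) = 1 + 1 = 2
W(3) = W(2) + W(1) = 2 + 1 = 3
W(4) = W(3) + W(2) = 3 + 2 = 5
W(5) = W(4) + W(3) = 5 + 3 = 8
W(6) = W(5) + W(4) = 8 + 5 = 13
W(7) = W(6) + W(5) = 13 + 8 = 21
W(8) = W(7) + W(6) = 21 + 13 = 34
W(9) = W(8) + W(7) = 34 + 21 = 55
W(10) = W(9) + W(8) = 55 + 34 = 89
W(11) = W(10) + W(9) = 89 + 55 = 144
W(12) = W(11) + W(10) = 144 + 89 = 233
W(13) = W(12) + W(11) = 233 + 144 = 377
W(14) = W(13) + W(12) = 377 + 233 = 610
W(15) = W(14) + W(13) = 610 + 377 = 987
W(16) = W(15) + W(14) = 987 + 610 = 1597
W(17) = W(16) + W(15) = 1597 + 987 = 2584
W(18) = W(17) + W(16) = 2584 + 1597 = 4181
W(19) = W(18) + W(17) = 4181 + 2584 = 6765
W(20) = W(19) + W(18) = 6765 + 4181 = 10946
W(21) = W(20) + W(19) = 10946 + 6765 = 17711
W(22) = W(21) + W(20) = 17711 + 10946 = 28657
W(23) = W(22) + W(21) = 28657 + 17711 = 46368
W(24) = W(23) + W(22) = 46368 + 28657 = 75025
W(25) = W(24) + W(23) = 75025 + 46368 = 121393
W(26) = W(25) + W(24) = 121393 + 75025 = 196418

196418


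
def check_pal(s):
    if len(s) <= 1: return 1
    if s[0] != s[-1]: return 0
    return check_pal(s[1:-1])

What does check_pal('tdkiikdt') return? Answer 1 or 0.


check_pal('tdkiikdt'): s[0]='t' == s[-1]='t' -> check check_pal('dkiikd')
check_pal('dkiikd'): s[0]='d' == s[-1]='d' -> check check_pal('kiik')
check_pal('kiik'): s[0]='k' == s[-1]='k' -> check check_pal('ii')
check_pal('ii'): s[0]='i' == s[-1]='i' -> check check_pal('')
check_pal(''): len <= 1 -> return 1  (base case)
Result: 1 (palindrome)

1


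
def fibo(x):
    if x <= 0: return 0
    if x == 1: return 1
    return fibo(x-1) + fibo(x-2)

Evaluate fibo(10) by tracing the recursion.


Computing fibo(10) bottom-up:
fibo(0) = 0
fibo(1) = 1
fibo(2) = fibo(1) + fibo(0) = 1 + 0 = 1
fibo(3) = fibo(2) + fibo(1) = 1 + 1 = 2
fibo(4) = fibo(3) + fibo(2) = 2 + 1 = 3
fibo(5) = fibo(4) + fibo(3) = 3 + 2 = 5
fibo(6) = fibo(5) + fibo(4) = 5 + 3 = 8
fibo(7) = fibo(6) + fibo(5) = 8 + 5 = 13
fibo(8) = fibo(7) + fibo(6) = 13 + 8 = 21
fibo(9) = fibo(8) + fibo(7) = 21 + 13 = 34
fibo(10) = fibo(9) + fibo(8) = 34 + 21 = 55

55


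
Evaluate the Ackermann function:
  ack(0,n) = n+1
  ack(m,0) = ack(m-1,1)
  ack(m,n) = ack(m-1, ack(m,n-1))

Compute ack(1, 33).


ack(1, 33) = ack(0, ack(1, 32))
  ack(1, 32) = ack(0, ack(1, 31))
    ack(1, 31) = ack(0, ack(1, 30))
      ack(1, 30) = ack(0, ack(1, 29))
        ack(1, 29) = ack(0, ack(1, 28))
          ack(1, 28) = ack(0, ack(1, 27))
          ack(1, 27) = ack(0, ack(1, 26))
          ack(1, 26) = ack(0, ack(1, 25))
          ack(1, 25) = ack(0, ack(1, 24))
          ack(1, 24) = ack(0, ack(1, 23))
          ack(1, 23) = ack(0, ack(1, 22))
          ack(1, 22) = ack(0, ack(1, 21))
          ack(1, 21) = ack(0, ack(1, 20))
          ack(1, 20) = ack(0, ack(1, 19))
          ack(1, 19) = ack(0, ack(1, 18))
          ack(1, 18) = ack(0, ack(1, 17))
          ack(1, 17) = ack(0, ack(1, 16))
          ack(1, 16) = ack(0, ack(1, 15))
          ack(1, 15) = ack(0, ack(1, 14))
          ack(1, 14) = ack(0, ack(1, 13))
          ack(1, 13) = ack(0, ack(1, 12))
          ack(1, 12) = ack(0, ack(1, 11))
          ack(1, 11) = ack(0, ack(1, 10))
          ack(1, 10) = ack(0, ack(1, 9))
          ack(1, 9) = ack(0, ack(1, 8))
... (trace truncated)
Result: ack(1, 33) = 35

35


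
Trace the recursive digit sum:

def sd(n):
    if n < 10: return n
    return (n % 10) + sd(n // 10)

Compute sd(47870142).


sd(47870142) = 2 + sd(4787014)
sd(4787014) = 4 + sd(478701)
sd(478701) = 1 + sd(47870)
sd(47870) = 0 + sd(4787)
sd(4787) = 7 + sd(478)
sd(478) = 8 + sd(47)
sd(47) = 7 + sd(4)
sd(4) = 4  (base case)
Total: 2 + 4 + 1 + 0 + 7 + 8 + 7 + 4 = 33

33


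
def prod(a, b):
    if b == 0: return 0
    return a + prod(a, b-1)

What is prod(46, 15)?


prod(46, 15) = 46 + prod(46, 14)
prod(46, 14) = 46 + prod(46, 13)
prod(46, 13) = 46 + prod(46, 12)
prod(46, 12) = 46 + prod(46, 11)
prod(46, 11) = 46 + prod(46, 10)
prod(46, 10) = 46 + prod(46, 9)
prod(46, 9) = 46 + prod(46, 8)
prod(46, 8) = 46 + prod(46, 7)
prod(46, 7) = 46 + prod(46, 6)
prod(46, 6) = 46 + prod(46, 5)
prod(46, 5) = 46 + prod(46, 4)
prod(46, 4) = 46 + prod(46, 3)
prod(46, 3) = 46 + prod(46, 2)
prod(46, 2) = 46 + prod(46, 1)
prod(46, 1) = 46 + prod(46, 0)
prod(46, 0) = 0  (base case)
Total: 46 + 46 + 46 + 46 + 46 + 46 + 46 + 46 + 46 + 46 + 46 + 46 + 46 + 46 + 46 + 0 = 690

690


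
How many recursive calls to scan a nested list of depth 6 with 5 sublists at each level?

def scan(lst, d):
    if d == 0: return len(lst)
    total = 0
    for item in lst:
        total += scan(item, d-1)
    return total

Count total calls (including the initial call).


At depth 0 (root): 1 call
At depth 1: each of 1 parents calls scan on 5 children = 5 calls
At depth 2: each of 5 parents calls scan on 5 children = 25 calls
At depth 3: each of 25 parents calls scan on 5 children = 125 calls
At depth 4: each of 125 parents calls scan on 5 children = 625 calls
At depth 5: each of 625 parents calls scan on 5 children = 3125 calls
At depth 6: each of 3125 parents calls scan on 5 children = 15625 calls
Total: 1 + 5 + 25 + 125 + 625 + 3125 + 15625 = 19531

19531


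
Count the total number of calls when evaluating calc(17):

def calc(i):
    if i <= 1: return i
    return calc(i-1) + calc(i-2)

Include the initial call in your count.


Let C(n) = total calls for calc(n)
C(0) = 1, C(1) = 1
C(2) = 1 + C(1) + C(0) = 1 + 1 + 1 = 3
C(3) = 1 + C(2) + C(1) = 1 + 3 + 1 = 5
C(4) = 1 + C(3) + C(2) = 1 + 5 + 3 = 9
C(5) = 1 + C(4) + C(3) = 1 + 9 + 5 = 15
C(6) = 1 + C(5) + C(4) = 1 + 15 + 9 = 25
C(7) = 1 + C(6) + C(5) = 1 + 25 + 15 = 41
C(8) = 1 + C(7) + C(6) = 1 + 41 + 25 = 67
C(9) = 1 + C(8) + C(7) = 1 + 67 + 41 = 109
C(10) = 1 + C(9) + C(8) = 1 + 109 + 67 = 177
C(11) = 1 + C(10) + C(9) = 1 + 177 + 109 = 287
C(12) = 1 + C(11) + C(10) = 1 + 287 + 177 = 465
C(13) = 1 + C(12) + C(11) = 1 + 465 + 287 = 753
C(14) = 1 + C(13) + C(12) = 1 + 753 + 465 = 1219
C(15) = 1 + C(14) + C(13) = 1 + 1219 + 753 = 1973
C(16) = 1 + C(15) + C(14) = 1 + 1973 + 1219 = 3193
C(17) = 1 + C(16) + C(15) = 1 + 3193 + 1973 = 5167

5167


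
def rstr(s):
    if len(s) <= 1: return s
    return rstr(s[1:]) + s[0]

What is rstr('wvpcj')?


rstr('wvpcj') = rstr('vpcj') + 'w'
rstr('vpcj') = rstr('pcj') + 'v'
rstr('pcj') = rstr('cj') + 'p'
rstr('cj') = rstr('j') + 'c'
rstr('j') = 'j'  (base case)
Concatenating: 'j' + 'c' + 'p' + 'v' + 'w' = 'jcpvw'

jcpvw


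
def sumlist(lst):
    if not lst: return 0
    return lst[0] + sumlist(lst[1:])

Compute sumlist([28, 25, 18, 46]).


sumlist([28, 25, 18, 46]) = 28 + sumlist([25, 18, 46])
sumlist([25, 18, 46]) = 25 + sumlist([18, 46])
sumlist([18, 46]) = 18 + sumlist([46])
sumlist([46]) = 46 + sumlist([])
sumlist([]) = 0  (base case)
Total: 28 + 25 + 18 + 46 + 0 = 117

117


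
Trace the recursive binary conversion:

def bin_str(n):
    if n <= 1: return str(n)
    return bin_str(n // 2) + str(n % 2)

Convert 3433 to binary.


bin_str(3433) = bin_str(1716) + '1'
bin_str(1716) = bin_str(858) + '0'
bin_str(858) = bin_str(429) + '0'
bin_str(429) = bin_str(214) + '1'
bin_str(214) = bin_str(107) + '0'
bin_str(107) = bin_str(53) + '1'
bin_str(53) = bin_str(26) + '1'
bin_str(26) = bin_str(13) + '0'
bin_str(13) = bin_str(6) + '1'
bin_str(6) = bin_str(3) + '0'
bin_str(3) = bin_str(1) + '1'
bin_str(1) = '1'  (base case)
Concatenating: '1' + '1' + '0' + '1' + '0' + '1' + '1' + '0' + '1' + '0' + '0' + '1' = '110101101001'

110101101001


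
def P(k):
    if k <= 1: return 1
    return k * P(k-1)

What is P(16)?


P(16)
= 16 * P(15)
= 16 * 15 * P(14)
= 16 * 15 * 14 * P(13)
= 16 * 15 * 14 * 13 * P(12)
= 16 * 15 * 14 * 13 * 12 * P(11)
= 16 * 15 * 14 * 13 * 12 * 11 * P(10)
= 16 * 15 * 14 * 13 * 12 * 11 * 10 * P(9)
= 16 * 15 * 14 * 13 * 12 * 11 * 10 * 9 * P(8)
= 16 * 15 * 14 * 13 * 12 * 11 * 10 * 9 * 8 * P(7)
= 16 * 15 * 14 * 13 * 12 * 11 * 10 * 9 * 8 * 7 * P(6)
= 16 * 15 * 14 * 13 * 12 * 11 * 10 * 9 * 8 * 7 * 6 * P(5)
= 16 * 15 * 14 * 13 * 12 * 11 * 10 * 9 * 8 * 7 * 6 * 5 * P(4)
= 16 * 15 * 14 * 13 * 12 * 11 * 10 * 9 * 8 * 7 * 6 * 5 * 4 * P(3)
= 16 * 15 * 14 * 13 * 12 * 11 * 10 * 9 * 8 * 7 * 6 * 5 * 4 * 3 * P(2)
= 16 * 15 * 14 * 13 * 12 * 11 * 10 * 9 * 8 * 7 * 6 * 5 * 4 * 3 * 2 * P(1)
= 16 * 15 * 14 * 13 * 12 * 11 * 10 * 9 * 8 * 7 * 6 * 5 * 4 * 3 * 2 * 1
= 20922789888000

20922789888000


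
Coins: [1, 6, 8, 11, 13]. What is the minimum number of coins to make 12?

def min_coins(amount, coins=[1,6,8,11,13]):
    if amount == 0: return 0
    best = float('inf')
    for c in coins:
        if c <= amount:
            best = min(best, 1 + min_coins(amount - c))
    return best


Building up with DP:
min_coins(0) = 0
min_coins(1) = min(1+min_coins(0)=1+0=1) = 1
min_coins(2) = min(1+min_coins(1)=1+1=2) = 2
min_coins(3) = min(1+min_coins(2)=1+2=3) = 3
min_coins(4) = min(1+min_coins(3)=1+3=4) = 4
min_coins(5) = min(1+min_coins(4)=1+4=5) = 5
min_coins(6) = min(1+min_coins(5)=1+5=6, 1+min_coins(0)=1+0=1) = 1
min_coins(7) = min(1+min_coins(6)=1+1=2, 1+min_coins(1)=1+1=2) = 2
min_coins(8) = min(1+min_coins(7)=1+2=3, 1+min_coins(2)=1+2=3, 1+min_coins(0)=1+0=1) = 1
min_coins(9) = min(1+min_coins(8)=1+1=2, 1+min_coins(3)=1+3=4, 1+min_coins(1)=1+1=2) = 2
min_coins(10) = min(1+min_coins(9)=1+2=3, 1+min_coins(4)=1+4=5, 1+min_coins(2)=1+2=3) = 3
min_coins(11) = min(1+min_coins(10)=1+3=4, 1+min_coins(5)=1+5=6, 1+min_coins(3)=1+3=4, 1+min_coins(0)=1+0=1) = 1
min_coins(12) = min(1+min_coins(11)=1+1=2, 1+min_coins(6)=1+1=2, 1+min_coins(4)=1+4=5, 1+min_coins(1)=1+1=2) = 2

2


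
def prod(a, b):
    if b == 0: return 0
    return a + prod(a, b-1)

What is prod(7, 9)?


prod(7, 9) = 7 + prod(7, 8)
prod(7, 8) = 7 + prod(7, 7)
prod(7, 7) = 7 + prod(7, 6)
prod(7, 6) = 7 + prod(7, 5)
prod(7, 5) = 7 + prod(7, 4)
prod(7, 4) = 7 + prod(7, 3)
prod(7, 3) = 7 + prod(7, 2)
prod(7, 2) = 7 + prod(7, 1)
prod(7, 1) = 7 + prod(7, 0)
prod(7, 0) = 0  (base case)
Total: 7 + 7 + 7 + 7 + 7 + 7 + 7 + 7 + 7 + 0 = 63

63


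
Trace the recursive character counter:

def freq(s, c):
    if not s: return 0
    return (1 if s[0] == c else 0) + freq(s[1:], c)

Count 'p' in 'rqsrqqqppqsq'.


s[0]='r' != 'p' -> 0
s[0]='q' != 'p' -> 0
s[0]='s' != 'p' -> 0
s[0]='r' != 'p' -> 0
s[0]='q' != 'p' -> 0
s[0]='q' != 'p' -> 0
s[0]='q' != 'p' -> 0
s[0]='p' == 'p' -> 1
s[0]='p' == 'p' -> 1
s[0]='q' != 'p' -> 0
s[0]='s' != 'p' -> 0
s[0]='q' != 'p' -> 0
Sum: 0 + 0 + 0 + 0 + 0 + 0 + 0 + 1 + 1 + 0 + 0 + 0 = 2

2


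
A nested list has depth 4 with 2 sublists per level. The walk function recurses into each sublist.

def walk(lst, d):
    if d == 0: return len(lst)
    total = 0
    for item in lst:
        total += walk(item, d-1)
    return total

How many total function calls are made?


At depth 0 (root): 1 call
At depth 1: each of 1 parents calls walk on 2 children = 2 calls
At depth 2: each of 2 parents calls walk on 2 children = 4 calls
At depth 3: each of 4 parents calls walk on 2 children = 8 calls
At depth 4: each of 8 parents calls walk on 2 children = 16 calls
Total: 1 + 2 + 4 + 8 + 16 = 31

31
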